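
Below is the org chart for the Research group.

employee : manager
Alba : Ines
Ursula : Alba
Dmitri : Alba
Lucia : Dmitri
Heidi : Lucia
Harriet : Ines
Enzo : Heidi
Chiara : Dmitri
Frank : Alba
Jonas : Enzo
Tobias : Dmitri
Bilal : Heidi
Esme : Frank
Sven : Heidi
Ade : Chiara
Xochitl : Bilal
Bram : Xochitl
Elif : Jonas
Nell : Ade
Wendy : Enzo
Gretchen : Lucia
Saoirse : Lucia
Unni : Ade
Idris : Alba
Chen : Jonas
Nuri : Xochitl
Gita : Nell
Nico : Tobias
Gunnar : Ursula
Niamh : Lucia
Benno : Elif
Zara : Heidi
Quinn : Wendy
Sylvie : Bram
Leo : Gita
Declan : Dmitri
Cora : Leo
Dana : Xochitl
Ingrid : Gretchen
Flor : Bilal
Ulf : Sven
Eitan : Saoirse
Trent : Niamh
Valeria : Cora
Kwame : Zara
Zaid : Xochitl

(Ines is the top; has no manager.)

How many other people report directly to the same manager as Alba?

1

Alba reports to Ines. Ines's other direct reports are Harriet — 1 peer.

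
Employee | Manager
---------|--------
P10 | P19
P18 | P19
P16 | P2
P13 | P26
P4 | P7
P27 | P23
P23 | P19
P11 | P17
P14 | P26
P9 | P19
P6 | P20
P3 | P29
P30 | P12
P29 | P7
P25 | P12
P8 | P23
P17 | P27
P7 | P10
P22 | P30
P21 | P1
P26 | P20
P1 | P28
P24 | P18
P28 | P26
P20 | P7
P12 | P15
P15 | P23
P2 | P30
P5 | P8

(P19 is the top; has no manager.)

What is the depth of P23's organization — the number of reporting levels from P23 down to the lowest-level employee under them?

5

The longest chain under P23 runs P23 → P15 → P12 → P30 → P2 → P16, which is 5 levels below P23.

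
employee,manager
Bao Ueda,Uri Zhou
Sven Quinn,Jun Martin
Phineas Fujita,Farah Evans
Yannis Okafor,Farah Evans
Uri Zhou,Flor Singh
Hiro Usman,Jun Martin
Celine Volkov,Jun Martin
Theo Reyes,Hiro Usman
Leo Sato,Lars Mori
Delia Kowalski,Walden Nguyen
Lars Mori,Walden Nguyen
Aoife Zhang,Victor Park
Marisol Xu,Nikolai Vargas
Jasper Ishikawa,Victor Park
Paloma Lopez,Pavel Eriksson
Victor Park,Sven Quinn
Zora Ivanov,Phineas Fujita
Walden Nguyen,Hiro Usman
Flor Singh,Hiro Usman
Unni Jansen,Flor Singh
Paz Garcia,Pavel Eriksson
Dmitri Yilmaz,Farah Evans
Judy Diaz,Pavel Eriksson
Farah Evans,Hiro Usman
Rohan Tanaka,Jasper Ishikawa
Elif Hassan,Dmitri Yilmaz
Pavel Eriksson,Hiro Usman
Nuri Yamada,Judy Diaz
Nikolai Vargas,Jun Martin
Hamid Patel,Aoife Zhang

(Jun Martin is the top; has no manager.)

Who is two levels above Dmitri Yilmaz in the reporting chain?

Hiro Usman

Dmitri Yilmaz reports to Farah Evans, and Farah Evans reports to Hiro Usman. So Dmitri Yilmaz's skip-level manager is Hiro Usman.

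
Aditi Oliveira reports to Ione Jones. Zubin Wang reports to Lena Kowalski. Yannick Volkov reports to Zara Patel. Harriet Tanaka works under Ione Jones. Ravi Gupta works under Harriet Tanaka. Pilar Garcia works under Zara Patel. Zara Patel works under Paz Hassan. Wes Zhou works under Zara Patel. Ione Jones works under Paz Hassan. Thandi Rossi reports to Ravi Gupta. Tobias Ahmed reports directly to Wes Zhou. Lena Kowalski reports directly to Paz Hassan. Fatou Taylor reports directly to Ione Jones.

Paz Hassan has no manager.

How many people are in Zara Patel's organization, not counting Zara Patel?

Zara Patel directly manages Yannick Volkov, Wes Zhou, Pilar Garcia. Yannick Volkov has no reports. Under Wes Zhou: Tobias Ahmed (1). Pilar Garcia has no reports. So Zara Patel's organization is 3 direct reports plus everyone under them: 1 + 2 + 1 = 4.

4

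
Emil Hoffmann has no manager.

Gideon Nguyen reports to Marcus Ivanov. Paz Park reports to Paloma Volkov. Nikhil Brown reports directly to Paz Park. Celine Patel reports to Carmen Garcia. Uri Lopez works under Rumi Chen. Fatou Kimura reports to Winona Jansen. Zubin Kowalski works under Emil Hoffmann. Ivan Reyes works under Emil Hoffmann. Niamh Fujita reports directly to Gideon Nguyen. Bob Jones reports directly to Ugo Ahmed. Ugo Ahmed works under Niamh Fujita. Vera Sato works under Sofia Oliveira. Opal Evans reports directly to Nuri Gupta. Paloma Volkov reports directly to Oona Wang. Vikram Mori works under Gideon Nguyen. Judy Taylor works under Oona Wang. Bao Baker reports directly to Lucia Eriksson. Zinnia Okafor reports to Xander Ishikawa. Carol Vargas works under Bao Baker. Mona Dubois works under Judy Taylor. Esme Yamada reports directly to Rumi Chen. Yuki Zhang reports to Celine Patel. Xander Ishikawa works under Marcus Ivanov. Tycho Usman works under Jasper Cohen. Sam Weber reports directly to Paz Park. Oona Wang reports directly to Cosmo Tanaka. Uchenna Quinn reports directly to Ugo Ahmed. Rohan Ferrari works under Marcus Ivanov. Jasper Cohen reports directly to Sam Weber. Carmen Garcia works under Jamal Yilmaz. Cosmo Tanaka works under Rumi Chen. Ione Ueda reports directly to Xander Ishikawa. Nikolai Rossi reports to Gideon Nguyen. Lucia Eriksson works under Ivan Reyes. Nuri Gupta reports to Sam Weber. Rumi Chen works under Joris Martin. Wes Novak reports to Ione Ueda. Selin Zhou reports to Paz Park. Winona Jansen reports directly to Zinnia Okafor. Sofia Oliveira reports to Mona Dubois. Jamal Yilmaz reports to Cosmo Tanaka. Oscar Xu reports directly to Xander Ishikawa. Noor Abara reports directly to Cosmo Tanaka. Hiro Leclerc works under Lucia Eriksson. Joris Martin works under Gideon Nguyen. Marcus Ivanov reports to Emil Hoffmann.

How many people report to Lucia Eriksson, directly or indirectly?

Lucia Eriksson directly manages Bao Baker, Hiro Leclerc. Under Bao Baker: Carol Vargas (1). Hiro Leclerc has no reports. So Lucia Eriksson's organization is 2 direct reports plus everyone under them: 2 + 1 = 3.

3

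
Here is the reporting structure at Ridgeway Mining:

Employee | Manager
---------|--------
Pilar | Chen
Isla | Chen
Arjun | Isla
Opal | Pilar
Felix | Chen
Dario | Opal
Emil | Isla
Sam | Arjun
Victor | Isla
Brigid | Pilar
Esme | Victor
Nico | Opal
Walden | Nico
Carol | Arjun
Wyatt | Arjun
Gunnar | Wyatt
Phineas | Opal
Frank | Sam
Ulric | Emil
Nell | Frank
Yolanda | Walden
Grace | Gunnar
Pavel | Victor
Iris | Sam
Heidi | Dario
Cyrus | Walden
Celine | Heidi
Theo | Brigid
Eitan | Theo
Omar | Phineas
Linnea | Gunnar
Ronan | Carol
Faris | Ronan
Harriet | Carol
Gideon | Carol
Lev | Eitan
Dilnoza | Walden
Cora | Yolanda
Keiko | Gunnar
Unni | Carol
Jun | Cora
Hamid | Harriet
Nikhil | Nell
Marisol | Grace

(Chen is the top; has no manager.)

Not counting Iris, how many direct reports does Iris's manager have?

Iris reports to Sam. Sam's other direct reports are Frank — 1 peer.

1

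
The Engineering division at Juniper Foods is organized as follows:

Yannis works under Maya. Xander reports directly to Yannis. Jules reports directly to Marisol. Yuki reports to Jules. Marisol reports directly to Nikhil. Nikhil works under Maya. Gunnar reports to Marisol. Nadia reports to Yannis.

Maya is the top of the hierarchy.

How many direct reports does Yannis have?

Yannis directly manages Nadia, Xander. That is 2 direct reports.

2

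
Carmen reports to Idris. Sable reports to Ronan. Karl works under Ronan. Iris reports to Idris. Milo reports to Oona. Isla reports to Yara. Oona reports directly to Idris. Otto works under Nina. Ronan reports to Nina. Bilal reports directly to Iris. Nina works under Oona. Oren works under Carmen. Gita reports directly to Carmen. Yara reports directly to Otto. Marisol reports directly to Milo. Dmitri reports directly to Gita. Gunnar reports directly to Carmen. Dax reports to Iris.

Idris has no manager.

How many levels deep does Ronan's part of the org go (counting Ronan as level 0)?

1

The longest chain under Ronan runs Ronan → Karl, which is 1 level below Ronan.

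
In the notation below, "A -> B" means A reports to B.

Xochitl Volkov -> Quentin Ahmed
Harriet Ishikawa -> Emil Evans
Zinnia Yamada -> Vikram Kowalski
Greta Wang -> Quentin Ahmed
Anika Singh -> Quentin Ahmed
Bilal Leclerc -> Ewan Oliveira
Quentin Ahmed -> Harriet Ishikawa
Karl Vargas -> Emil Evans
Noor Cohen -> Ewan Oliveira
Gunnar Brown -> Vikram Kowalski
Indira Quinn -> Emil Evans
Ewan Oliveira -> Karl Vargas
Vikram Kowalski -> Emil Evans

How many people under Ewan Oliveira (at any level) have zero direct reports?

The people in Ewan Oliveira's organization with no one reporting to them are Bilal Leclerc, Noor Cohen. That is 2.

2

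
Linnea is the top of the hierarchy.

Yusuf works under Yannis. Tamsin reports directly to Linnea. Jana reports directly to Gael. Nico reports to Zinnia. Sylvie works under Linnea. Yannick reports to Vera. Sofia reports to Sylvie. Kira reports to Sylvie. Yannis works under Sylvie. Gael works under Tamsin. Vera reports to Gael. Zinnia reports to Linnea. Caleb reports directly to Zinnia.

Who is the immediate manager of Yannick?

Vera

Yannick reports directly to Vera.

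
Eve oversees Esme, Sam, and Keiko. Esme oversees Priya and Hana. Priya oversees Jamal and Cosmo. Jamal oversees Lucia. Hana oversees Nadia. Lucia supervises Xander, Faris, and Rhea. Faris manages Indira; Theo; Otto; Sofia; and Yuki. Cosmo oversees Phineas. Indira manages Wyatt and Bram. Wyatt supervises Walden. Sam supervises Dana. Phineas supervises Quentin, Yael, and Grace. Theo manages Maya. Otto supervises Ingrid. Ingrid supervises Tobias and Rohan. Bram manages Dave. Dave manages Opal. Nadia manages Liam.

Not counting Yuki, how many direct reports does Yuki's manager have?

Yuki reports to Faris. Faris's other direct reports are Indira, Theo, Otto, Sofia — 4 peers.

4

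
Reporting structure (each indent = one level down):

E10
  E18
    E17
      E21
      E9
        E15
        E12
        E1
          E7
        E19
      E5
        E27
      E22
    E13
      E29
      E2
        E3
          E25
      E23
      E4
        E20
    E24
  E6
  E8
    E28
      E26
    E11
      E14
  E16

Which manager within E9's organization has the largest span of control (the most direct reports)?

E9

Direct-report counts within E9's organization: E9 has 4; E1 has 1. The largest is 4, held by E9.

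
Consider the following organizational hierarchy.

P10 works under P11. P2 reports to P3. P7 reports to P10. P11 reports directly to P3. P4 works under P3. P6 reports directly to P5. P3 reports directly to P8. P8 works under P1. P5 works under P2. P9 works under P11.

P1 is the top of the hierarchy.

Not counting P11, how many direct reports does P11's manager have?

2

P11 reports to P3. P3's other direct reports are P2, P4 — 2 peers.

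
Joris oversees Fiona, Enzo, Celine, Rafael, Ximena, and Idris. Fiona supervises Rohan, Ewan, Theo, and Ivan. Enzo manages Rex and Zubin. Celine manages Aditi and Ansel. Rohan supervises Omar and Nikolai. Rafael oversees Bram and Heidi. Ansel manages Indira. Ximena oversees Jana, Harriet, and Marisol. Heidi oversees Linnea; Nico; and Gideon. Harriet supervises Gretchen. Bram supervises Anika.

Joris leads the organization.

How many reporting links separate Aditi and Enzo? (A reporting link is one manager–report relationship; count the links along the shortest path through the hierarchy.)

3

Aditi is 2 levels below Joris, and Enzo is 1 level below Joris (their lowest common manager). The shortest path runs up from Aditi to Joris and back down to Enzo: 2 + 1 = 3 links.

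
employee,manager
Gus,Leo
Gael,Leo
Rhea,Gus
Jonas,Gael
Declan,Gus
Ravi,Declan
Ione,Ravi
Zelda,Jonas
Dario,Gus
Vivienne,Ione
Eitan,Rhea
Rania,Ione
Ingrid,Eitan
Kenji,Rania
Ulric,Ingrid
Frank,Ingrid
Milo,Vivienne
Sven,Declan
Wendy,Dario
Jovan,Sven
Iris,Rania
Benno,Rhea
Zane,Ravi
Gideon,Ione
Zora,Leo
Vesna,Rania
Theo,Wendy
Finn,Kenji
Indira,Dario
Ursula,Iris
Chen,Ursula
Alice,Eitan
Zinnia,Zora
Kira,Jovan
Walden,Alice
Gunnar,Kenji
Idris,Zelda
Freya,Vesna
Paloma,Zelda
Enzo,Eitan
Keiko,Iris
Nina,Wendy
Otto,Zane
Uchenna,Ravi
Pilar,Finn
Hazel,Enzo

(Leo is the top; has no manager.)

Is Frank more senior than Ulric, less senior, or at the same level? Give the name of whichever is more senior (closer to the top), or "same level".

same level

Both Frank and Ulric are 5 levels below Leo.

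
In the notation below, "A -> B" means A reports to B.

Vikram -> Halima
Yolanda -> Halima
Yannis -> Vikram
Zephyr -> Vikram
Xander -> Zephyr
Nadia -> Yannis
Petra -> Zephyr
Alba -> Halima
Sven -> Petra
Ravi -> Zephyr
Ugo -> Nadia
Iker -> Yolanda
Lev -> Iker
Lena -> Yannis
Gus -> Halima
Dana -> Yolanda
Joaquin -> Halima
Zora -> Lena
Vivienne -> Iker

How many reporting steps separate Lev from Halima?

3

Chain from Lev up to Halima: Lev → Iker → Yolanda → Halima. That is 3 steps up, so Lev is 3 levels below Halima.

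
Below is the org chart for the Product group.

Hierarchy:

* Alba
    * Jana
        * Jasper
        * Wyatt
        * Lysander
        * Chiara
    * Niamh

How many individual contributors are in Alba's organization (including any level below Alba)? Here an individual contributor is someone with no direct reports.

5

The people in Alba's organization with no one reporting to them are Niamh, Chiara, Lysander, Wyatt, Jasper. That is 5.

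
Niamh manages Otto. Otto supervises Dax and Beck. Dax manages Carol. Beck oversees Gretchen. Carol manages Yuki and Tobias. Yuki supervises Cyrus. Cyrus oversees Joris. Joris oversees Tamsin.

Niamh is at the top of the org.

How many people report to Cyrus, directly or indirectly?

Cyrus directly manages Joris. Under Joris: Tamsin (1). That's 2 in total.

2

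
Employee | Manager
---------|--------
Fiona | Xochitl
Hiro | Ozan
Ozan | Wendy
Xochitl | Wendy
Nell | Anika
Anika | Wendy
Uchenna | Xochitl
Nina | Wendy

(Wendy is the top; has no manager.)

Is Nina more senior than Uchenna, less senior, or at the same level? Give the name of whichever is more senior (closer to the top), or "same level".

Nina

Nina is 1 level below Wendy; Uchenna is 2. Nina is higher.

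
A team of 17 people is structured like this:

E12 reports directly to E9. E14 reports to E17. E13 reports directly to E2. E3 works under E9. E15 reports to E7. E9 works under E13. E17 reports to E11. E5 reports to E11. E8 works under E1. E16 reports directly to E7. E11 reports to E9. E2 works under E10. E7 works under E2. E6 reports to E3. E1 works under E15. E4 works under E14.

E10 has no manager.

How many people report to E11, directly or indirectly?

E11 directly manages E17, E5. Under E17: E14, E4 (2). E5 has no reports. So E11's organization is 2 direct reports plus everyone under them: 3 + 1 = 4.

4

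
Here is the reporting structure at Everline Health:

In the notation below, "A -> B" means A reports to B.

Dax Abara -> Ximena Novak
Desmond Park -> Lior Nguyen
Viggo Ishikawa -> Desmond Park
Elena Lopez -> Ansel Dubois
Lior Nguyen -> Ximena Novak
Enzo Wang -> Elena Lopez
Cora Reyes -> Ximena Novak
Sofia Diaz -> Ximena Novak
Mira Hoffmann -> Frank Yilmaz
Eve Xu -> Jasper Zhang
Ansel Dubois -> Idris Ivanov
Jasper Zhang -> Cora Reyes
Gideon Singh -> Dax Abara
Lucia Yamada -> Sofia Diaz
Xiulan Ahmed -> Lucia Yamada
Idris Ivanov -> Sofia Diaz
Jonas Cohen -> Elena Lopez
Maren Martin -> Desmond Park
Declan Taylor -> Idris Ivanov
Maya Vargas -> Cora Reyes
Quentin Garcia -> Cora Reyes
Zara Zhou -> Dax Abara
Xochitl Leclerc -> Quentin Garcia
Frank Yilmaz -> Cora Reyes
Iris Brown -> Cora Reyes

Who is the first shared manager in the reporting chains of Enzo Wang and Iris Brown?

Ximena Novak

Enzo Wang's chain of managers is Elena Lopez, Ansel Dubois, Idris Ivanov, Sofia Diaz, Ximena Novak. Iris Brown's chain of managers is Cora Reyes, Ximena Novak. The first manager that appears in both chains is Ximena Novak.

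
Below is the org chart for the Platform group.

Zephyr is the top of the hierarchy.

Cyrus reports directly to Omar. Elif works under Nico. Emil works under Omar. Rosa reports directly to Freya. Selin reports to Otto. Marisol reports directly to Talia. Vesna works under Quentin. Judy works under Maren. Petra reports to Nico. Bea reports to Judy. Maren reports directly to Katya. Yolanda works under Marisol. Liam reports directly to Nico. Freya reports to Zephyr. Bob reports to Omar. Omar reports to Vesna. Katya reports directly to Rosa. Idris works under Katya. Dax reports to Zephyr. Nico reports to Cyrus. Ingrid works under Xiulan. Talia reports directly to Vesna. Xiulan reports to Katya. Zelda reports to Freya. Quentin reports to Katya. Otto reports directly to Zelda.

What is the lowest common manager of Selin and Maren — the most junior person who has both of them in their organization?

Freya

Selin's chain of managers is Otto, Zelda, Freya, Zephyr. Maren's chain of managers is Katya, Rosa, Freya, Zephyr. The first manager that appears in both chains is Freya.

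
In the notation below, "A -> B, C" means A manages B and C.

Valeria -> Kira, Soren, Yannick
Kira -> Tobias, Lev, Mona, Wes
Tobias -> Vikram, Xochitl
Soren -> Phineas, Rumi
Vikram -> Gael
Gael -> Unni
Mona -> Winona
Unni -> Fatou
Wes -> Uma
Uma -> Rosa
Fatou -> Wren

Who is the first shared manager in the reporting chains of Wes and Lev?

Kira

Wes's chain of managers is Kira, Valeria. Lev's chain of managers is Kira, Valeria. The first manager that appears in both chains is Kira.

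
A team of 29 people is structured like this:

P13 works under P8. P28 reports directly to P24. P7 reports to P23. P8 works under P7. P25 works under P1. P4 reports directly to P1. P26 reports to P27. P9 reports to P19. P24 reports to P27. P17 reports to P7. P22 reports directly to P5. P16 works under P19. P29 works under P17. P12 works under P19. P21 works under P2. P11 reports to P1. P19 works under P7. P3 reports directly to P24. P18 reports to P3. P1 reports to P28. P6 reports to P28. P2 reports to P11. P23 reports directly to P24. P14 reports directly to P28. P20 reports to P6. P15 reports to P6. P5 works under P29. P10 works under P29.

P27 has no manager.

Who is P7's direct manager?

P7 reports directly to P23.

P23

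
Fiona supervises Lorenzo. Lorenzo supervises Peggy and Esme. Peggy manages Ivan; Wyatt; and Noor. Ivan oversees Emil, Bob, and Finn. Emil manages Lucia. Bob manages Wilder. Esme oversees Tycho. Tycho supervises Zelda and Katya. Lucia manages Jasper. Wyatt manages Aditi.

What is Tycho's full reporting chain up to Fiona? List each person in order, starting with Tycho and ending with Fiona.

Tycho reports to Esme. Esme reports to Lorenzo. Lorenzo reports to Fiona. Fiona is at the top.

Tycho -> Esme -> Lorenzo -> Fiona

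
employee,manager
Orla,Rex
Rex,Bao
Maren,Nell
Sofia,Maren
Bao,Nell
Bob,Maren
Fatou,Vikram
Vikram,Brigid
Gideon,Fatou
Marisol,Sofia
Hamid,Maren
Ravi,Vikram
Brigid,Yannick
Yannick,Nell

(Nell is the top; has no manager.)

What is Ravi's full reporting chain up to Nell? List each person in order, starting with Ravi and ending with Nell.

Ravi reports to Vikram. Vikram reports to Brigid. Brigid reports to Yannick. Yannick reports to Nell. Nell is at the top.

Ravi -> Vikram -> Brigid -> Yannick -> Nell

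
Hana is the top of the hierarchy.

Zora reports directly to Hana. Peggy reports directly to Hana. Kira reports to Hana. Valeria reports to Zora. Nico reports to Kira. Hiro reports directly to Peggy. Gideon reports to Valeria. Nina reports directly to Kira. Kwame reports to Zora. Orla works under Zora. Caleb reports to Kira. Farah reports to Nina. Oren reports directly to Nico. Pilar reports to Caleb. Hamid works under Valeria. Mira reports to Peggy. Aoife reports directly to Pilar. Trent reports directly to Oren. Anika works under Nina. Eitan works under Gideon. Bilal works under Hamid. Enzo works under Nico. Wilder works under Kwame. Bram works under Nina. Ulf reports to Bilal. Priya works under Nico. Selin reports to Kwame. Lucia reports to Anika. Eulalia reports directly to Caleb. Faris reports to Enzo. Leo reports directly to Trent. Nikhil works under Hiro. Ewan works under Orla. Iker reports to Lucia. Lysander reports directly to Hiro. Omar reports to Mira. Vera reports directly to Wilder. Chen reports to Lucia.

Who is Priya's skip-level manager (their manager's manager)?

Priya reports to Nico, and Nico reports to Kira. So Priya's skip-level manager is Kira.

Kira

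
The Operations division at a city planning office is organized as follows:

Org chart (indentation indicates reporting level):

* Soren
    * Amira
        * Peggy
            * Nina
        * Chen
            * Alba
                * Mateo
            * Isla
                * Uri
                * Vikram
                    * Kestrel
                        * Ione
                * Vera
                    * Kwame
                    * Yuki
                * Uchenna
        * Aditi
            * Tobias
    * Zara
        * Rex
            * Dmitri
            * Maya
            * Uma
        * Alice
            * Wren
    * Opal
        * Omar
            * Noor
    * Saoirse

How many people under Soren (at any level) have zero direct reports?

14

The people in Soren's organization with no one reporting to them are Saoirse, Noor, Wren, Uma, Maya, Dmitri, Tobias, Uchenna, Yuki, Kwame, Ione, Uri, Mateo, Nina. That is 14.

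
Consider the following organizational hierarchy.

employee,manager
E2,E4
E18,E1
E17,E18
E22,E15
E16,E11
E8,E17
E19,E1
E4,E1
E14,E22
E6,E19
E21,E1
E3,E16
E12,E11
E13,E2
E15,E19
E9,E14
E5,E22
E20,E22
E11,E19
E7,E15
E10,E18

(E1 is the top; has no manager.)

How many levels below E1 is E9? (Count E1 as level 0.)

Chain from E9 up to E1: E9 → E14 → E22 → E15 → E19 → E1. That is 5 steps up, so E9 is 5 levels below E1.

5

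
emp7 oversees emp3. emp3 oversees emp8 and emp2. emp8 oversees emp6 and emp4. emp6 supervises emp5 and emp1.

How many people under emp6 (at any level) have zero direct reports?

The people in emp6's organization with no one reporting to them are emp1, emp5. That is 2.

2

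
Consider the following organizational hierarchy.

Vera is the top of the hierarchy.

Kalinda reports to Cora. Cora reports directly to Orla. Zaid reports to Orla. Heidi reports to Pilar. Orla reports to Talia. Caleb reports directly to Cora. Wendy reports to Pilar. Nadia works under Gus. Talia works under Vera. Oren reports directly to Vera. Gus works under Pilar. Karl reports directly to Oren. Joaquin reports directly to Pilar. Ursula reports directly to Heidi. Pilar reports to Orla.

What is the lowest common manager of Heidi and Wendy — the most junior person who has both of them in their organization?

Pilar

Heidi's chain of managers is Pilar, Orla, Talia, Vera. Wendy's chain of managers is Pilar, Orla, Talia, Vera. The first manager that appears in both chains is Pilar.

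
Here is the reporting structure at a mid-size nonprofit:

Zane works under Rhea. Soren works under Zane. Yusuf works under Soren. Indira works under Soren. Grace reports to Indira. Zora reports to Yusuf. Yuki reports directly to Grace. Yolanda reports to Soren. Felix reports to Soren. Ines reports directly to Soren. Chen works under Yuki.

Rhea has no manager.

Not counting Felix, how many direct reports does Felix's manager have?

4

Felix reports to Soren. Soren's other direct reports are Yusuf, Indira, Yolanda, Ines — 4 peers.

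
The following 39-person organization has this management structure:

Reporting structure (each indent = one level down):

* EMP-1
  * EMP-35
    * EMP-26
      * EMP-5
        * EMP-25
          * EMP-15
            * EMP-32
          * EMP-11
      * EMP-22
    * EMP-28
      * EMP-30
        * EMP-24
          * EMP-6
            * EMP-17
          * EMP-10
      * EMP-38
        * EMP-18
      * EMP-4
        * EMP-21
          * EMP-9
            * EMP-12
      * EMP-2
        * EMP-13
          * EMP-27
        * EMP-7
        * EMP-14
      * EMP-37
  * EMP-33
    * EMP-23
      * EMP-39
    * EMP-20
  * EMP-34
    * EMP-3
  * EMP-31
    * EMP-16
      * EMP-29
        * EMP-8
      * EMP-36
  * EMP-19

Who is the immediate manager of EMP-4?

EMP-28

EMP-4 reports directly to EMP-28.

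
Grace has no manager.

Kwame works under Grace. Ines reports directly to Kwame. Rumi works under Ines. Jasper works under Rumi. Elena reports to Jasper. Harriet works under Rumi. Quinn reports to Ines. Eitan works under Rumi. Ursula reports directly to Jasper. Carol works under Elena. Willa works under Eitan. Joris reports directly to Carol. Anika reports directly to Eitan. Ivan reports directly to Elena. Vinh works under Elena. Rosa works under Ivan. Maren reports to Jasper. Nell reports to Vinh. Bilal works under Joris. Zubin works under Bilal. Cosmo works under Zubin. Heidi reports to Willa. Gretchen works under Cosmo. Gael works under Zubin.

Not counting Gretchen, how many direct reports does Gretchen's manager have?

Gretchen reports to Cosmo, and Cosmo has no other direct reports. Gretchen has 0 peers.

0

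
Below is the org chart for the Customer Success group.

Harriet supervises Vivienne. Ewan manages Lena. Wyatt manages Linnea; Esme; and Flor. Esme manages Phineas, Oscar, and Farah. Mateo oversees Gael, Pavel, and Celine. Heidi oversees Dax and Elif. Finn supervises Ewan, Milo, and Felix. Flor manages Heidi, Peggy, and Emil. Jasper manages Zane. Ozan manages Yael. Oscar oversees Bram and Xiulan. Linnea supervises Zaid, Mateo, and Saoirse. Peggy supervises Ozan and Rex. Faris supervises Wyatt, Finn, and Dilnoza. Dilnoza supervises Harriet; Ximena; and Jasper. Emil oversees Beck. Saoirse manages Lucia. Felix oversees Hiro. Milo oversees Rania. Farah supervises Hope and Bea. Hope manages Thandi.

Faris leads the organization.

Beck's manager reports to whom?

Beck reports to Emil, and Emil reports to Flor. So Beck's skip-level manager is Flor.

Flor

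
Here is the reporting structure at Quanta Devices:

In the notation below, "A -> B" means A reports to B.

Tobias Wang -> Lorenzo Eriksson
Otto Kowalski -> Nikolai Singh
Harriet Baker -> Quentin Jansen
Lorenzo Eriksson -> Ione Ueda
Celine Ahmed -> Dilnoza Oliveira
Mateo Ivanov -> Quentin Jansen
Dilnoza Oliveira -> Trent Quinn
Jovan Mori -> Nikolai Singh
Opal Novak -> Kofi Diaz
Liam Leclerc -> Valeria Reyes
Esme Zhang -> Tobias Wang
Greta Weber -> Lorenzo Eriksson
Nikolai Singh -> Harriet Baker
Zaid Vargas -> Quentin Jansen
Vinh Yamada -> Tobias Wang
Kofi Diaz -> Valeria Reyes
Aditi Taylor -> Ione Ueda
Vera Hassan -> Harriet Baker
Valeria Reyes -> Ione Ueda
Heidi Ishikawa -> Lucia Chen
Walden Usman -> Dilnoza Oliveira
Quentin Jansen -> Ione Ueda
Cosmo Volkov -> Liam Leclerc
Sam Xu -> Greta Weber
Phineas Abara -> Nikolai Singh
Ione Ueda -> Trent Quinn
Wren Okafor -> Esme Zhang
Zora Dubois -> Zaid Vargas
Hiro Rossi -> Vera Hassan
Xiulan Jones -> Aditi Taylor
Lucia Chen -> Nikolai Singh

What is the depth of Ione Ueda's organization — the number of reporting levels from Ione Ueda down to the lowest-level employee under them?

The longest chain under Ione Ueda runs Ione Ueda → Quentin Jansen → Harriet Baker → Nikolai Singh → Lucia Chen → Heidi Ishikawa, which is 5 levels below Ione Ueda.

5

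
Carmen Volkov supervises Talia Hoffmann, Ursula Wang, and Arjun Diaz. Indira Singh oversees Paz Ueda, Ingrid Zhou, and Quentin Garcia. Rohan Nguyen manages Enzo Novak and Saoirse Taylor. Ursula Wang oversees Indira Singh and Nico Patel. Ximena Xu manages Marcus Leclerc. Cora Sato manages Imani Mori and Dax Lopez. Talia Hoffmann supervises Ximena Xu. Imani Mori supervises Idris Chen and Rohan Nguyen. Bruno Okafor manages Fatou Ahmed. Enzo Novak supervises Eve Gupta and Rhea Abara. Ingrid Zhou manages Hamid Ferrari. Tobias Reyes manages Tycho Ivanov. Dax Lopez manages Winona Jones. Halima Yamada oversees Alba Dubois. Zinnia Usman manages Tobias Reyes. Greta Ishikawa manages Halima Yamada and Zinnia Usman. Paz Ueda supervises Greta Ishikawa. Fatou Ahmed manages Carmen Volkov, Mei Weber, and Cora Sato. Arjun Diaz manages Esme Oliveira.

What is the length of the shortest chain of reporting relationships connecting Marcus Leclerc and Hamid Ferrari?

7

Marcus Leclerc is 3 levels below Carmen Volkov, and Hamid Ferrari is 4 levels below Carmen Volkov (their lowest common manager). The shortest path runs up from Marcus Leclerc to Carmen Volkov and back down to Hamid Ferrari: 3 + 4 = 7 links.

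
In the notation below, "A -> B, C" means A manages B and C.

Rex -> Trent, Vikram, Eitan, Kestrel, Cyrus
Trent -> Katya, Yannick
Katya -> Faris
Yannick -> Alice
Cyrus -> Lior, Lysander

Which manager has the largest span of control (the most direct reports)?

Rex

Direct-report counts: Rex has 5; Cyrus has 2; Trent has 2; Yannick has 1; Katya has 1. The largest is 5, held by Rex.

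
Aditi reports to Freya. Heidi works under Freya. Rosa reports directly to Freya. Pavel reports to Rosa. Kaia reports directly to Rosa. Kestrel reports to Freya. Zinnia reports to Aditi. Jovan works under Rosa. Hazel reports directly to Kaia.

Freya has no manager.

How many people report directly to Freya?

Freya directly manages Aditi, Heidi, Rosa, Kestrel. That is 4 direct reports.

4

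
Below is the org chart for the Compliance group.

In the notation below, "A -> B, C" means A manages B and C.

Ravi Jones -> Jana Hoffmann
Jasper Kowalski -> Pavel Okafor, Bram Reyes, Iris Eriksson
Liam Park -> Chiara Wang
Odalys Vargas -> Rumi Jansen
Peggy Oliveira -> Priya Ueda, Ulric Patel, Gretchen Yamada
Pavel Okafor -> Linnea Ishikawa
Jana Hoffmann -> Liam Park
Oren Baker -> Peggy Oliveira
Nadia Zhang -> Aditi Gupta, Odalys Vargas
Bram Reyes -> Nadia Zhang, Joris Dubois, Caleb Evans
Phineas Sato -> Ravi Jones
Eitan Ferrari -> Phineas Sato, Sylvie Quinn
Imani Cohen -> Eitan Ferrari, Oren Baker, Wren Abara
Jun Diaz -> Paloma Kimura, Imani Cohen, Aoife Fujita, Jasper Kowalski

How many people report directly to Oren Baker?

Oren Baker directly manages Peggy Oliveira. That is 1 direct report.

1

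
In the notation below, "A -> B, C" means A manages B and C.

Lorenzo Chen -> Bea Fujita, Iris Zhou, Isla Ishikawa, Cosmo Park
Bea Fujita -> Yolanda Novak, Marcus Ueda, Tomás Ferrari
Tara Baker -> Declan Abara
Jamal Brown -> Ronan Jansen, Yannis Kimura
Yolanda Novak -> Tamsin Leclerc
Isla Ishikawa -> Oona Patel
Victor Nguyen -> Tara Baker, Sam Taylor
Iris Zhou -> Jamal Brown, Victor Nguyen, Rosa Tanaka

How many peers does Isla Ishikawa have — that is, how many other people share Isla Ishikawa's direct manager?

3

Isla Ishikawa reports to Lorenzo Chen. Lorenzo Chen's other direct reports are Bea Fujita, Iris Zhou, Cosmo Park — 3 peers.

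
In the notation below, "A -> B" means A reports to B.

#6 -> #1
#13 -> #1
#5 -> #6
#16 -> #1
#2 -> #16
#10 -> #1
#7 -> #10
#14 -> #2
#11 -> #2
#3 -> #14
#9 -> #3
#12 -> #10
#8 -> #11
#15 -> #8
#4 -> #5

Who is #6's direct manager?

#6 reports directly to #1.

#1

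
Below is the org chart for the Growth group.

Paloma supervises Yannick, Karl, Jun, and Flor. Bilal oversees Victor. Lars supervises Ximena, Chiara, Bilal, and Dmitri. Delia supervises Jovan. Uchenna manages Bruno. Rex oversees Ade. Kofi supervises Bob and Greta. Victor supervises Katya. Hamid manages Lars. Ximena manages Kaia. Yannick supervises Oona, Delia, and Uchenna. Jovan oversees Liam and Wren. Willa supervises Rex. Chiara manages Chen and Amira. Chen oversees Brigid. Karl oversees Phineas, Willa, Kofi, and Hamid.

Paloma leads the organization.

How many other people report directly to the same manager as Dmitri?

3

Dmitri reports to Lars. Lars's other direct reports are Ximena, Chiara, Bilal — 3 peers.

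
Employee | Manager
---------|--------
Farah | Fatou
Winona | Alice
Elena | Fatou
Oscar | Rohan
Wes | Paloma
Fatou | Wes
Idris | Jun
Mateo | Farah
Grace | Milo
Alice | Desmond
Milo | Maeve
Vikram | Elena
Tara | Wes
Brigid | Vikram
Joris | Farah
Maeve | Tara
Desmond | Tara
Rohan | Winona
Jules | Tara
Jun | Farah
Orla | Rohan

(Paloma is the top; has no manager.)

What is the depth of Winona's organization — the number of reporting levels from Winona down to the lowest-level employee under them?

2

The longest chain under Winona runs Winona → Rohan → Oscar, which is 2 levels below Winona.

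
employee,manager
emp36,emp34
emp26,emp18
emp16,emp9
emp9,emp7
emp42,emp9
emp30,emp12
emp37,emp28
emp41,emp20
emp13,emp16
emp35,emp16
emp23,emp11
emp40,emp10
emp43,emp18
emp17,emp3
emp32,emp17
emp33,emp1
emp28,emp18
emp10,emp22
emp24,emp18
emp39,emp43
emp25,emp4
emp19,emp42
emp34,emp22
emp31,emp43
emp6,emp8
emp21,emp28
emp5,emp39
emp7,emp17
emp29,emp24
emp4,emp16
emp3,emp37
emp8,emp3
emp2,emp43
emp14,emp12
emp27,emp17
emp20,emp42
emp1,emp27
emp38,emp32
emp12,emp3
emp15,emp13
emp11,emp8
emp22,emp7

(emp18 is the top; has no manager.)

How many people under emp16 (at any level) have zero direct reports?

3

The people in emp16's organization with no one reporting to them are emp25, emp35, emp15. That is 3.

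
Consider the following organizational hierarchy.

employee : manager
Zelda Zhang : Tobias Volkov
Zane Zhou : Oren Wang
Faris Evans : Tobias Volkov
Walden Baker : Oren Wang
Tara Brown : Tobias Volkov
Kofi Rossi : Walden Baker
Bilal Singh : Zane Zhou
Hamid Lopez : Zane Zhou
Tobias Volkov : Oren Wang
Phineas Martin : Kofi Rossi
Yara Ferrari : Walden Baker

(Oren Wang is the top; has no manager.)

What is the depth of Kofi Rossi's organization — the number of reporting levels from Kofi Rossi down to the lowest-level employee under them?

1

The longest chain under Kofi Rossi runs Kofi Rossi → Phineas Martin, which is 1 level below Kofi Rossi.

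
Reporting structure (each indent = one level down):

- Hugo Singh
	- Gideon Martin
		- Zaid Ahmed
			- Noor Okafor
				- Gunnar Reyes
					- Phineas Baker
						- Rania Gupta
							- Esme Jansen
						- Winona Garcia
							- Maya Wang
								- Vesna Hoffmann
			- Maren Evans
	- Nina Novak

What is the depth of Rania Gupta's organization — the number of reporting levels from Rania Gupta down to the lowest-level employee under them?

The longest chain under Rania Gupta runs Rania Gupta → Esme Jansen, which is 1 level below Rania Gupta.

1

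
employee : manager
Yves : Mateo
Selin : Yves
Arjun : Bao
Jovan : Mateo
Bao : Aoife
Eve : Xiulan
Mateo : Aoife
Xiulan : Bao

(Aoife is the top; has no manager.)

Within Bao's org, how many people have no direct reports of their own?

2

The people in Bao's organization with no one reporting to them are Arjun, Eve. That is 2.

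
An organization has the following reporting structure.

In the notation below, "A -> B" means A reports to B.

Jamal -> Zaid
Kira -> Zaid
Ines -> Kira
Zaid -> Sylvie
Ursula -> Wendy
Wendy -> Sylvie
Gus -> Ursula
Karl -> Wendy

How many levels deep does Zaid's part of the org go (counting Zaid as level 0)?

2

The longest chain under Zaid runs Zaid → Kira → Ines, which is 2 levels below Zaid.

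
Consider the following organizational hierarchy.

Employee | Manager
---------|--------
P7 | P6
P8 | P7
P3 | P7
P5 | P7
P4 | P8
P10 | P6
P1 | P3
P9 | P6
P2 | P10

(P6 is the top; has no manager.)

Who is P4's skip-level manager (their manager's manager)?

P7

P4 reports to P8, and P8 reports to P7. So P4's skip-level manager is P7.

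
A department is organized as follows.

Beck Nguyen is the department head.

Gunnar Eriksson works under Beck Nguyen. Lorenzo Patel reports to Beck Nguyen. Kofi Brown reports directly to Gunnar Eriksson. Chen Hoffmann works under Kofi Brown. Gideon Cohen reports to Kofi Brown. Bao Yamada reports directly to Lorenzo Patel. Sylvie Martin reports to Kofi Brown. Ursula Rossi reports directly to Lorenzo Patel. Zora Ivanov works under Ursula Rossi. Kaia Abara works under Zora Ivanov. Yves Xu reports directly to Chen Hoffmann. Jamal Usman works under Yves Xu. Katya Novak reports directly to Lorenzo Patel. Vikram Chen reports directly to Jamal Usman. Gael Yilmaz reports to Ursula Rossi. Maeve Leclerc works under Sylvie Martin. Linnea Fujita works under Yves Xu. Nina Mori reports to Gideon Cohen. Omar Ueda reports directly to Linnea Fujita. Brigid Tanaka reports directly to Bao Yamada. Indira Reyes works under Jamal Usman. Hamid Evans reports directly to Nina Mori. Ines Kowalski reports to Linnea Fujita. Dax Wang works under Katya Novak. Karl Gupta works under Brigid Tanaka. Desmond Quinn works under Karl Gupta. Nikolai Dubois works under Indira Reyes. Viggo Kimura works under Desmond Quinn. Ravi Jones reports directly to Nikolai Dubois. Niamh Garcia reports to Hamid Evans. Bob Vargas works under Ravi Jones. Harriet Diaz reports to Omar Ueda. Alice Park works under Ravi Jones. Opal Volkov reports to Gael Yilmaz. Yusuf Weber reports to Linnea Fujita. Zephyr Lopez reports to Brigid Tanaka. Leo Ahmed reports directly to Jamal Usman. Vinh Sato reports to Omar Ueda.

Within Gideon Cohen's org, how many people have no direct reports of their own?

The only person in Gideon Cohen's organization with no one reporting to them is Niamh Garcia. That is 1.

1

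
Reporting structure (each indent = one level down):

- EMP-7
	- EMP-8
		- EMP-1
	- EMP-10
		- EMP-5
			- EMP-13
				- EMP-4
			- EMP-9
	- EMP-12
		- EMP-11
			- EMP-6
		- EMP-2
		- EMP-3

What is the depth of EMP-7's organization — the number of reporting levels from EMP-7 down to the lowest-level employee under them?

4

The longest chain under EMP-7 runs EMP-7 → EMP-10 → EMP-5 → EMP-13 → EMP-4, which is 4 levels below EMP-7.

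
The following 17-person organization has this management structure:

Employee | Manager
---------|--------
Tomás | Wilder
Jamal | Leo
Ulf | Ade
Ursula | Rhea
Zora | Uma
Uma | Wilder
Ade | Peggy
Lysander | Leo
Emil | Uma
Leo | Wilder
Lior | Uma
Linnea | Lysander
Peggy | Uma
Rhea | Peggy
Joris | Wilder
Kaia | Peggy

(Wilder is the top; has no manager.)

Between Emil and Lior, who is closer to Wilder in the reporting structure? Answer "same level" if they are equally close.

Both Emil and Lior are 2 levels below Wilder.

same level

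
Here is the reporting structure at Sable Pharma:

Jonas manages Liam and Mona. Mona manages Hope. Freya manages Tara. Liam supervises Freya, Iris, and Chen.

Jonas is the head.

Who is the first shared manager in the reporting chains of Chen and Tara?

Liam

Chen's chain of managers is Liam, Jonas. Tara's chain of managers is Freya, Liam, Jonas. The first manager that appears in both chains is Liam.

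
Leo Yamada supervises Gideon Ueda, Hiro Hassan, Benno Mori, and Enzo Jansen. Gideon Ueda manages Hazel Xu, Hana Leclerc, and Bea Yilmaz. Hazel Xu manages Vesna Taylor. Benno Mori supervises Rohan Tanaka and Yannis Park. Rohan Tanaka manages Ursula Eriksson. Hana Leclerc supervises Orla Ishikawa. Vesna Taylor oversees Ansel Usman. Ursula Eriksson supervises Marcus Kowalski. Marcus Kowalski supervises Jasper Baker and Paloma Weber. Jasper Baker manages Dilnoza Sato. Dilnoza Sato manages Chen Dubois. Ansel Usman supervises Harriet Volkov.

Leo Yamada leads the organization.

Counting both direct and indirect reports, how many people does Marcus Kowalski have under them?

Marcus Kowalski directly manages Jasper Baker, Paloma Weber. Under Jasper Baker: Dilnoza Sato, Chen Dubois (2). Paloma Weber has no reports. So Marcus Kowalski's organization is 2 direct reports plus everyone under them: 3 + 1 = 4.

4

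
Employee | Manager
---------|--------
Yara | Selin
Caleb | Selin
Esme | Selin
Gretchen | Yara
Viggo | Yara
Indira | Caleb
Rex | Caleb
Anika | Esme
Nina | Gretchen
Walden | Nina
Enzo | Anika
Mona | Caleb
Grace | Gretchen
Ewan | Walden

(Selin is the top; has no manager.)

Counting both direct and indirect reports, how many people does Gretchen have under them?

4

Gretchen directly manages Nina, Grace. Under Nina: Walden, Ewan (2). Grace has no reports. So Gretchen's organization is 2 direct reports plus everyone under them: 3 + 1 = 4.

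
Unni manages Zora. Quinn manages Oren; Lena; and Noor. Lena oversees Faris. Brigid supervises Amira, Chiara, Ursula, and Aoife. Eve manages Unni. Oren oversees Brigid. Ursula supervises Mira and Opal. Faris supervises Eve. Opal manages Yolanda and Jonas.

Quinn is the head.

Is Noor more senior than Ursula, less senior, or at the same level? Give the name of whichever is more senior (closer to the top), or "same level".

Noor

Noor is 1 level below Quinn; Ursula is 3. Noor is higher.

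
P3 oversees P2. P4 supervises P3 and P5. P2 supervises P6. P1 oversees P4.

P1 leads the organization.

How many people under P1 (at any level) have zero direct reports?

The people in P1's organization with no one reporting to them are P5, P6. That is 2.

2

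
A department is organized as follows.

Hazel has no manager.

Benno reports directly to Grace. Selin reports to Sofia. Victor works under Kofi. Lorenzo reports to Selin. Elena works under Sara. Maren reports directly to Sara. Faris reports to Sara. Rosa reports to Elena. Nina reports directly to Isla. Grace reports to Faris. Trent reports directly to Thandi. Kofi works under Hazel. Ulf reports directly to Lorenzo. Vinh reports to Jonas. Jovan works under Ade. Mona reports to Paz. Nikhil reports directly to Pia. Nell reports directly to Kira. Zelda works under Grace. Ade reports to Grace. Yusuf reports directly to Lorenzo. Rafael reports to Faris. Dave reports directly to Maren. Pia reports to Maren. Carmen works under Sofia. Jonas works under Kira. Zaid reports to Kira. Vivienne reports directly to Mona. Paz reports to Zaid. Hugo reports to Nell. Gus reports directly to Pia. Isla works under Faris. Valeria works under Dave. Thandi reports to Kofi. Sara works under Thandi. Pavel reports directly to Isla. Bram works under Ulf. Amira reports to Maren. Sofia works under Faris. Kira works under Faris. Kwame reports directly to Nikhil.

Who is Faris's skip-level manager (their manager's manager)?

Faris reports to Sara, and Sara reports to Thandi. So Faris's skip-level manager is Thandi.

Thandi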